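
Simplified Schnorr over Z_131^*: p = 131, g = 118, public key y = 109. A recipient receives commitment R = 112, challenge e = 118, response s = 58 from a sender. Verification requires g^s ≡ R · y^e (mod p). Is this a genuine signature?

forged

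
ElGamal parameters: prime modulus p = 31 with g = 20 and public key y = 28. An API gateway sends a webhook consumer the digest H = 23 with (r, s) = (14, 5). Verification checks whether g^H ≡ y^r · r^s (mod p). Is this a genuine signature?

genuine

Left side g^H mod p:
Squares mod 31: 20^1≡20, 20^2≡28, 20^4≡9, 20^8≡19, 20^16≡20
23 = 16 + 4 + 2 + 1, so 20^23 ≡ 20·9·28·20 ≡ 19 (mod 31)
Right side y^r · r^s mod p:
Squares mod 31: 28^1≡28, 28^2≡9, 28^4≡19, 28^8≡20
14 = 8 + 4 + 2, so 28^14 ≡ 20·19·9 ≡ 10 (mod 31)
Squares mod 31: 14^1≡14, 14^2≡10, 14^4≡7
5 = 4 + 1, so 14^5 ≡ 7·14 ≡ 5 (mod 31)
10·5 = 50 ≡ 19 (mod 31)
19 ≡ 19 (mod 31), so the signature is genuine.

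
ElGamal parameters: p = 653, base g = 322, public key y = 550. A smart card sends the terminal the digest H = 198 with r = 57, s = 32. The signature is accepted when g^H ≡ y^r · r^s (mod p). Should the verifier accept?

Left side g^H mod p:
322^2 = 103684 ≡ 510
322^4 ≡ 510^2 = 260100 ≡ 206
322^8 ≡ 206^2 = 42436 ≡ 644
322^16 ≡ 644^2 = 414736 ≡ 81
322^32 ≡ 81^2 = 6561 ≡ 31
322^64 ≡ 31^2 = 961 ≡ 308
322^128 ≡ 308^2 = 94864 ≡ 179
198 = 128 + 64 + 4 + 2, so 322^198 ≡ 179·308·206·510 ≡ 456 (mod 653)
Right side y^r · r^s mod p:
550^2 = 302500 ≡ 161
550^4 ≡ 161^2 = 25921 ≡ 454
550^8 ≡ 454^2 = 206116 ≡ 421
550^16 ≡ 421^2 = 177241 ≡ 278
550^32 ≡ 278^2 = 77284 ≡ 230
57 = 32 + 16 + 8 + 1, so 550^57 ≡ 230·278·421·550 ≡ 597 (mod 653)
57^2 = 3249 ≡ 637
57^4 ≡ 637^2 = 405769 ≡ 256
57^8 ≡ 256^2 = 65536 ≡ 236
57^16 ≡ 236^2 = 55696 ≡ 191
57^32 ≡ 191^2 = 36481 ≡ 566
597·566 = 337902 ≡ 301 (mod 653)
456 ≠ 301, so verification fails.

reject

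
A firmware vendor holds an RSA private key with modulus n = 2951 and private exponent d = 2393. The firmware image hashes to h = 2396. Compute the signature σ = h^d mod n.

h^2 ≡ 2396^2 = 5740816 ≡ 1121
h^4 ≡ 1121^2 = 1256641 ≡ 2466
h^8 ≡ 2466^2 = 6081156 ≡ 2096
h^16 ≡ 2096^2 = 4393216 ≡ 2128
h^32 ≡ 2128^2 = 4528384 ≡ 1550
h^64 ≡ 1550^2 = 2402500 ≡ 386
h^128 ≡ 386^2 = 148996 ≡ 1446
h^256 ≡ 1446^2 = 2090916 ≡ 1608
h^512 ≡ 1608^2 = 2585664 ≡ 588
h^1024 ≡ 588^2 = 345744 ≡ 477
h^2048 ≡ 477^2 = 227529 ≡ 302
2393 = 2048 + 256 + 64 + 16 + 8 + 1, so h^2393 ≡ 302·1608·386·2128·2096·2396 ≡ 2181 (mod 2951)

2181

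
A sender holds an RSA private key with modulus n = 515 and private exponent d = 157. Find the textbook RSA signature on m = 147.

Squares mod 515: m^1≡147, m^2≡494, m^4≡441, m^8≡326, m^16≡186, m^32≡91, m^64≡41, m^128≡136
157 = 128 + 16 + 8 + 4 + 1, so m^157 ≡ 136·186·326·441·147 ≡ 177 (mod 515)

177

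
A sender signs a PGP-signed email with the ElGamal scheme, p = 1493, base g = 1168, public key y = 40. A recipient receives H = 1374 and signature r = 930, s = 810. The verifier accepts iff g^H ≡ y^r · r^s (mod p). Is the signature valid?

valid

Left side g^H mod p:
1168^1374 mod 1493 = 692
Right side y^r · r^s mod p:
40^930 mod 1493 = 606
930^810 mod 1493 = 893
606·893 = 541158 ≡ 692 (mod 1493)
692 ≡ 692 (mod 1493), so the signature is genuine.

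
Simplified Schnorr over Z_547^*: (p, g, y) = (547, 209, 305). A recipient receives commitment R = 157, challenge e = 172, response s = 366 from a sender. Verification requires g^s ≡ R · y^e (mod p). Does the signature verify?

g^s mod p:
Squares mod 547: 209^1≡209, 209^2≡468, 209^4≡224, 209^8≡399, 209^16≡24, 209^32≡29, 209^64≡294, 209^128≡10, 209^256≡100
366 = 256 + 64 + 32 + 8 + 4 + 2, so 209^366 ≡ 100·294·29·399·224·468 ≡ 468 (mod 547)
R · y^e mod p:
Squares mod 547: 305^1≡305, 305^2≡35, 305^4≡131, 305^8≡204, 305^16≡44, 305^32≡295, 305^64≡52, 305^128≡516
172 = 128 + 32 + 8 + 4, so 305^172 ≡ 516·295·204·131 ≡ 415 (mod 547)
157·415 = 65155 ≡ 62 (mod 547)
468 ≠ 62; the check fails.

does not verify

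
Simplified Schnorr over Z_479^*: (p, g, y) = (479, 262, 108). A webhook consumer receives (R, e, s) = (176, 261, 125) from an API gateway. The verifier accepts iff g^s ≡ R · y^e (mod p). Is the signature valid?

g^s mod p:
Squares mod 479: 262^1≡262, 262^2≡147, 262^4≡54, 262^8≡42, 262^16≡327, 262^32≡112, 262^64≡90
125 = 64 + 32 + 16 + 8 + 4 + 1, so 262^125 ≡ 90·112·327·42·54·262 ≡ 22 (mod 479)
R · y^e mod p:
Squares mod 479: 108^1≡108, 108^2≡168, 108^4≡442, 108^8≡411, 108^16≡313, 108^32≡253, 108^64≡302, 108^128≡194, 108^256≡274
261 = 256 + 4 + 1, so 108^261 ≡ 274·442·108 ≡ 90 (mod 479)
176·90 = 15840 ≡ 33 (mod 479)
22 ≠ 33; the check fails.

invalid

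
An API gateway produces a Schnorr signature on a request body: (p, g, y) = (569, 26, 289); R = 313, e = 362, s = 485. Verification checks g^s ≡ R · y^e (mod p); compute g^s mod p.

479

26^2 = 676 ≡ 107
26^4 ≡ 107^2 = 11449 ≡ 69
26^8 ≡ 69^2 = 4761 ≡ 209
26^16 ≡ 209^2 = 43681 ≡ 437
26^32 ≡ 437^2 = 190969 ≡ 354
26^64 ≡ 354^2 = 125316 ≡ 136
26^128 ≡ 136^2 = 18496 ≡ 288
26^256 ≡ 288^2 = 82944 ≡ 439
485 = 256 + 128 + 64 + 32 + 4 + 1, so 26^485 ≡ 439·288·136·354·69·26 ≡ 479 (mod 569)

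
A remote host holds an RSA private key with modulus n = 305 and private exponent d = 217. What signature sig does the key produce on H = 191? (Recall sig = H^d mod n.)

H^2 ≡ 191^2 = 36481 ≡ 186
H^4 ≡ 186^2 = 34596 ≡ 131
H^8 ≡ 131^2 = 17161 ≡ 81
H^16 ≡ 81^2 = 6561 ≡ 156
H^32 ≡ 156^2 = 24336 ≡ 241
H^64 ≡ 241^2 = 58081 ≡ 131
H^128 ≡ 131^2 = 17161 ≡ 81
217 = 128 + 64 + 16 + 8 + 1, so H^217 ≡ 81·131·156·81·191 ≡ 211 (mod 305)

211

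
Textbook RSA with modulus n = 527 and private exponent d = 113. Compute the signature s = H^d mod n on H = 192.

H^2 ≡ 192^2 = 36864 ≡ 501
H^4 ≡ 501^2 = 251001 ≡ 149
H^8 ≡ 149^2 = 22201 ≡ 67
H^16 ≡ 67^2 = 4489 ≡ 273
H^32 ≡ 273^2 = 74529 ≡ 222
H^64 ≡ 222^2 = 49284 ≡ 273
113 = 64 + 32 + 16 + 1, so H^113 ≡ 273·222·273·192 ≡ 243 (mod 527)

243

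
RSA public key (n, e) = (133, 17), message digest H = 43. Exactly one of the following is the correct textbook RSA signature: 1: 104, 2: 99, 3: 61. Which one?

Candidate 1: Squares mod 133: 104^1≡104, 104^2≡43, 104^4≡120, 104^8≡36, 104^16≡99; 17 = 16 + 1, so 104^17 ≡ 99·104 ≡ 55 (mod 133)
Candidate 2: Squares mod 133: 99^1≡99, 99^2≡92, 99^4≡85, 99^8≡43, 99^16≡120; 17 = 16 + 1, so 99^17 ≡ 120·99 ≡ 43 (mod 133)
  → matches H = 43
Candidate 3: Squares mod 133: 61^1≡61, 61^2≡130, 61^4≡9, 61^8≡81, 61^16≡44; 17 = 16 + 1, so 61^17 ≡ 44·61 ≡ 24 (mod 133)

2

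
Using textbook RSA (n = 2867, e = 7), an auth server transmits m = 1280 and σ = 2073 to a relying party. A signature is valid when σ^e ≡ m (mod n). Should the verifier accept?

accept

σ^2 ≡ 2073^2 = 4297329 ≡ 2563
σ^4 ≡ 2563^2 = 6568969 ≡ 672
7 = 4 + 2 + 1, so σ^7 ≡ 672·2563·2073 ≡ 1280 (mod 2867)
Since 1280 equals the digest 1280, verification succeeds.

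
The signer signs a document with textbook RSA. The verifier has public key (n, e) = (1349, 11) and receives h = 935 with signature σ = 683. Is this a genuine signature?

σ^2 ≡ 683^2 = 466489 ≡ 1084
σ^4 ≡ 1084^2 = 1175056 ≡ 77
σ^8 ≡ 77^2 = 5929 ≡ 533
11 = 8 + 2 + 1, so σ^11 ≡ 533·1084·683 ≡ 702 (mod 1349)
σ^11 mod 1349 = 702, but h = 935.

forged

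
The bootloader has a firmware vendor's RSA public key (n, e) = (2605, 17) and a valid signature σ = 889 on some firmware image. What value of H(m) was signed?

964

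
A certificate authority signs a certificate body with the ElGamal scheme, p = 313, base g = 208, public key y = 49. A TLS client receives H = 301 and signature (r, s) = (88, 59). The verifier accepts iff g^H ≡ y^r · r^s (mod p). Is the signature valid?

valid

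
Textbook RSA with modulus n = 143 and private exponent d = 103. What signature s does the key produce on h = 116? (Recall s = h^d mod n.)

51

Squares mod 143: h^1≡116, h^2≡14, h^4≡53, h^8≡92, h^16≡27, h^32≡14, h^64≡53
103 = 64 + 32 + 4 + 2 + 1, so h^103 ≡ 53·14·53·14·116 ≡ 51 (mod 143)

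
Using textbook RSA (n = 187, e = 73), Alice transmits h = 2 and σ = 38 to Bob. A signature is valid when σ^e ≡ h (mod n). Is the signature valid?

invalid

σ^2 ≡ 38^2 = 1444 ≡ 135
σ^4 ≡ 135^2 = 18225 ≡ 86
σ^8 ≡ 86^2 = 7396 ≡ 103
σ^16 ≡ 103^2 = 10609 ≡ 137
σ^32 ≡ 137^2 = 18769 ≡ 69
σ^64 ≡ 69^2 = 4761 ≡ 86
73 = 64 + 8 + 1, so σ^73 ≡ 86·103·38 ≡ 4 (mod 187)
4 ≠ 2, so verification fails.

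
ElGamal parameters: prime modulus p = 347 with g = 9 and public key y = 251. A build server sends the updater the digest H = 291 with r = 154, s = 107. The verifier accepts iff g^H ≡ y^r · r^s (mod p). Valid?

yes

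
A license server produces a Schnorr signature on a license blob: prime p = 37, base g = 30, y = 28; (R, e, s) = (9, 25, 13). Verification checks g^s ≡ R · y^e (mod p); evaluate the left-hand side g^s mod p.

4

30^2 = 900 ≡ 12
30^4 ≡ 12^2 = 144 ≡ 33
30^8 ≡ 33^2 = 1089 ≡ 16
13 = 8 + 4 + 1, so 30^13 ≡ 16·33·30 ≡ 4 (mod 37)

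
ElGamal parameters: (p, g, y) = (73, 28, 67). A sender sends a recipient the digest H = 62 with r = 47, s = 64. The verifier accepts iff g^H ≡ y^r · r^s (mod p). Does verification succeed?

Left side g^H mod p:
28^2 = 784 ≡ 54
28^4 ≡ 54^2 = 2916 ≡ 69
28^8 ≡ 69^2 = 4761 ≡ 16
28^16 ≡ 16^2 = 256 ≡ 37
28^32 ≡ 37^2 = 1369 ≡ 55
62 = 32 + 16 + 8 + 4 + 2, so 28^62 ≡ 55·37·16·69·54 ≡ 6 (mod 73)
Right side y^r · r^s mod p:
67^2 = 4489 ≡ 36
67^4 ≡ 36^2 = 1296 ≡ 55
67^8 ≡ 55^2 = 3025 ≡ 32
67^16 ≡ 32^2 = 1024 ≡ 2
67^32 ≡ 2^2 = 4
47 = 32 + 8 + 4 + 2 + 1, so 67^47 ≡ 4·32·55·36·67 ≡ 23 (mod 73)
47^2 = 2209 ≡ 19
47^4 ≡ 19^2 = 361 ≡ 69
47^8 ≡ 69^2 = 4761 ≡ 16
47^16 ≡ 16^2 = 256 ≡ 37
47^32 ≡ 37^2 = 1369 ≡ 55
47^64 ≡ 55^2 = 3025 ≡ 32
23·32 = 736 ≡ 6 (mod 73)
6 ≡ 6 (mod 73), so the signature is genuine.

passes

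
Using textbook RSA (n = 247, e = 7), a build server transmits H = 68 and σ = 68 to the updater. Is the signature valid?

σ^2 ≡ 68^2 = 4624 ≡ 178
σ^4 ≡ 178^2 = 31684 ≡ 68
7 = 4 + 2 + 1, so σ^7 ≡ 68·178·68 ≡ 68 (mod 247)
Since 68 equals the digest 68, verification succeeds.

valid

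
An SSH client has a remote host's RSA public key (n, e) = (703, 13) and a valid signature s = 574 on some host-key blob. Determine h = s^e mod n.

Squares mod 703: s^1≡574, s^2≡472, s^4≡636, s^8≡271
13 = 8 + 4 + 1, so s^13 ≡ 271·636·574 ≡ 560 (mod 703)

560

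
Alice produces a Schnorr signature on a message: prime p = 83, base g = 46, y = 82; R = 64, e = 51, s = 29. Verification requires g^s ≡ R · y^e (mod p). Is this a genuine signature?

g^s mod p:
46^2 = 2116 ≡ 41
46^4 ≡ 41^2 = 1681 ≡ 21
46^8 ≡ 21^2 = 441 ≡ 26
46^16 ≡ 26^2 = 676 ≡ 12
29 = 16 + 8 + 4 + 1, so 46^29 ≡ 12·26·21·46 ≡ 19 (mod 83)
R · y^e mod p:
82^2 = 6724 ≡ 1
82^4 ≡ 1^2 = 1
82^8 ≡ 1^2 = 1
82^16 ≡ 1^2 = 1
82^32 ≡ 1^2 = 1
51 = 32 + 16 + 2 + 1, so 82^51 ≡ 1·1·1·82 ≡ 82 (mod 83)
64·82 = 5248 ≡ 19 (mod 83)
19 ≡ 19 (mod 83); signature holds.

genuine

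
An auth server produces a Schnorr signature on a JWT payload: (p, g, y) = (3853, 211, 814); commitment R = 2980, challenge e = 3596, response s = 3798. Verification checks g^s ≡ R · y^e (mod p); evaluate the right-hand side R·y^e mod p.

Squares mod 3853: 814^1≡814, 814^2≡3733, 814^4≡2841, 814^8≡3099, 814^16≡2125, 814^32≡3762, 814^64≡575, 814^128≡3120, 814^256≡1722, 814^512≡2327, 814^1024≡1464, 814^2048≡1028
3596 = 2048 + 1024 + 512 + 8 + 4, so 814^3596 ≡ 1028·1464·2327·3099·2841 ≡ 1837 (mod 3853)
R · y^e ≡ 2980·1837 = 5474260 ≡ 3000 (mod 3853)

3000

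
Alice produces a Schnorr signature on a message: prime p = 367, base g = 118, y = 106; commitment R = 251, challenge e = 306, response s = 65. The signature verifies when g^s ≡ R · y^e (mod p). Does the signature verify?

does not verify

g^s mod p:
118^2 = 13924 ≡ 345
118^4 ≡ 345^2 = 119025 ≡ 117
118^8 ≡ 117^2 = 13689 ≡ 110
118^16 ≡ 110^2 = 12100 ≡ 356
118^32 ≡ 356^2 = 126736 ≡ 121
118^64 ≡ 121^2 = 14641 ≡ 328
65 = 64 + 1, so 118^65 ≡ 328·118 ≡ 169 (mod 367)
R · y^e mod p:
106^2 = 11236 ≡ 226
106^4 ≡ 226^2 = 51076 ≡ 63
106^8 ≡ 63^2 = 3969 ≡ 299
106^16 ≡ 299^2 = 89401 ≡ 220
106^32 ≡ 220^2 = 48400 ≡ 323
106^64 ≡ 323^2 = 104329 ≡ 101
106^128 ≡ 101^2 = 10201 ≡ 292
106^256 ≡ 292^2 = 85264 ≡ 120
306 = 256 + 32 + 16 + 2, so 106^306 ≡ 120·323·220·226 ≡ 106 (mod 367)
251·106 = 26606 ≡ 182 (mod 367)
169 ≠ 182; the check fails.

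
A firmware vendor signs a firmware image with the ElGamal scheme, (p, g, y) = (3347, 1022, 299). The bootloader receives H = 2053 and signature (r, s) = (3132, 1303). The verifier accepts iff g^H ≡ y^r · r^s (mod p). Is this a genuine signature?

forged

Left side g^H mod p:
1022^2053 mod 3347 = 1674
Right side y^r · r^s mod p:
299^3132 mod 3347 = 874
3132^1303 mod 3347 = 1748
874·1748 = 1527752 ≡ 1520 (mod 3347)
1674 ≠ 1520, so verification fails.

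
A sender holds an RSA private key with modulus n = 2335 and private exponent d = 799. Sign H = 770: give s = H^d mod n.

895

Squares mod 2335: H^1≡770, H^2≡2145, H^4≡1075, H^8≡2135, H^16≡305, H^32≡1960, H^64≡525, H^128≡95, H^256≡2020, H^512≡1155
799 = 512 + 256 + 16 + 8 + 4 + 2 + 1, so H^799 ≡ 1155·2020·305·2135·1075·2145·770 ≡ 895 (mod 2335)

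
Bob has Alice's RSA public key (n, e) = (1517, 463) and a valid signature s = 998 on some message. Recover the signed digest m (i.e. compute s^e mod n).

1479

s^2 ≡ 998^2 = 996004 ≡ 852
s^4 ≡ 852^2 = 725904 ≡ 778
s^8 ≡ 778^2 = 605284 ≡ 1
s^16 ≡ 1^2 = 1
s^32 ≡ 1^2 = 1
s^64 ≡ 1^2 = 1
s^128 ≡ 1^2 = 1
s^256 ≡ 1^2 = 1
463 = 256 + 128 + 64 + 8 + 4 + 2 + 1, so s^463 ≡ 1·1·1·1·778·852·998 ≡ 1479 (mod 1517)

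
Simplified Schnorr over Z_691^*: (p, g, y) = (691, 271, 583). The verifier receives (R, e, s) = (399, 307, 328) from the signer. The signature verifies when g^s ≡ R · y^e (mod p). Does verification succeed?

passes

g^s mod p:
271^2 = 73441 ≡ 195
271^4 ≡ 195^2 = 38025 ≡ 20
271^8 ≡ 20^2 = 400
271^16 ≡ 400^2 = 160000 ≡ 379
271^32 ≡ 379^2 = 143641 ≡ 604
271^64 ≡ 604^2 = 364816 ≡ 659
271^128 ≡ 659^2 = 434281 ≡ 333
271^256 ≡ 333^2 = 110889 ≡ 329
328 = 256 + 64 + 8, so 271^328 ≡ 329·659·400 ≡ 445 (mod 691)
R · y^e mod p:
583^2 = 339889 ≡ 608
583^4 ≡ 608^2 = 369664 ≡ 670
583^8 ≡ 670^2 = 448900 ≡ 441
583^16 ≡ 441^2 = 194481 ≡ 310
583^32 ≡ 310^2 = 96100 ≡ 51
583^64 ≡ 51^2 = 2601 ≡ 528
583^128 ≡ 528^2 = 278784 ≡ 311
583^256 ≡ 311^2 = 96721 ≡ 672
307 = 256 + 32 + 16 + 2 + 1, so 583^307 ≡ 672·51·310·608·583 ≡ 441 (mod 691)
399·441 = 175959 ≡ 445 (mod 691)
445 ≡ 445 (mod 691); signature holds.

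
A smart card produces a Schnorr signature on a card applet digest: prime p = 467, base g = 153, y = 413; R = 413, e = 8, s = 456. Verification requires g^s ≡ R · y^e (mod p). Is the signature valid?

g^s mod p:
153^2 = 23409 ≡ 59
153^4 ≡ 59^2 = 3481 ≡ 212
153^8 ≡ 212^2 = 44944 ≡ 112
153^16 ≡ 112^2 = 12544 ≡ 402
153^32 ≡ 402^2 = 161604 ≡ 22
153^64 ≡ 22^2 = 484 ≡ 17
153^128 ≡ 17^2 = 289
153^256 ≡ 289^2 = 83521 ≡ 395
456 = 256 + 128 + 64 + 8, so 153^456 ≡ 395·289·17·112 ≡ 447 (mod 467)
R · y^e mod p:
413^2 = 170569 ≡ 114
413^4 ≡ 114^2 = 12996 ≡ 387
413^8 ≡ 387^2 = 149769 ≡ 329
413·329 = 135877 ≡ 447 (mod 467)
447 ≡ 447 (mod 467); signature holds.

valid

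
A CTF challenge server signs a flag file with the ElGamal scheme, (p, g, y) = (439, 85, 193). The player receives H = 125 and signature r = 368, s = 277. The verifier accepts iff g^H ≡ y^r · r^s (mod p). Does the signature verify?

verifies

Left side g^H mod p:
85^2 = 7225 ≡ 201
85^4 ≡ 201^2 = 40401 ≡ 13
85^8 ≡ 13^2 = 169
85^16 ≡ 169^2 = 28561 ≡ 26
85^32 ≡ 26^2 = 676 ≡ 237
85^64 ≡ 237^2 = 56169 ≡ 416
125 = 64 + 32 + 16 + 8 + 4 + 1, so 85^125 ≡ 416·237·26·169·13·85 ≡ 217 (mod 439)
Right side y^r · r^s mod p:
193^2 = 37249 ≡ 373
193^4 ≡ 373^2 = 139129 ≡ 405
193^8 ≡ 405^2 = 164025 ≡ 278
193^16 ≡ 278^2 = 77284 ≡ 20
193^32 ≡ 20^2 = 400
193^64 ≡ 400^2 = 160000 ≡ 204
193^128 ≡ 204^2 = 41616 ≡ 350
193^256 ≡ 350^2 = 122500 ≡ 19
368 = 256 + 64 + 32 + 16, so 193^368 ≡ 19·204·400·20 ≡ 113 (mod 439)
368^2 = 135424 ≡ 212
368^4 ≡ 212^2 = 44944 ≡ 166
368^8 ≡ 166^2 = 27556 ≡ 338
368^16 ≡ 338^2 = 114244 ≡ 104
368^32 ≡ 104^2 = 10816 ≡ 280
368^64 ≡ 280^2 = 78400 ≡ 258
368^128 ≡ 258^2 = 66564 ≡ 275
368^256 ≡ 275^2 = 75625 ≡ 117
277 = 256 + 16 + 4 + 1, so 368^277 ≡ 117·104·166·368 ≡ 33 (mod 439)
113·33 = 3729 ≡ 217 (mod 439)
217 ≡ 217 (mod 439), so the signature is genuine.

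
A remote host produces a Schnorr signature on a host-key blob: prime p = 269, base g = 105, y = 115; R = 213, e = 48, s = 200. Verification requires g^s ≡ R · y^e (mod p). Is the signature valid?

g^s mod p:
105^2 = 11025 ≡ 265
105^4 ≡ 265^2 = 70225 ≡ 16
105^8 ≡ 16^2 = 256
105^16 ≡ 256^2 = 65536 ≡ 169
105^32 ≡ 169^2 = 28561 ≡ 47
105^64 ≡ 47^2 = 2209 ≡ 57
105^128 ≡ 57^2 = 3249 ≡ 21
200 = 128 + 64 + 8, so 105^200 ≡ 21·57·256 ≡ 41 (mod 269)
R · y^e mod p:
115^2 = 13225 ≡ 44
115^4 ≡ 44^2 = 1936 ≡ 53
115^8 ≡ 53^2 = 2809 ≡ 119
115^16 ≡ 119^2 = 14161 ≡ 173
115^32 ≡ 173^2 = 29929 ≡ 70
48 = 32 + 16, so 115^48 ≡ 70·173 ≡ 5 (mod 269)
213·5 = 1065 ≡ 258 (mod 269)
41 ≠ 258; the check fails.

invalid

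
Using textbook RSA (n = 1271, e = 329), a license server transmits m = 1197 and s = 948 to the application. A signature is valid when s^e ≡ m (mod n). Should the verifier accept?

s^2 ≡ 948^2 = 898704 ≡ 107
s^4 ≡ 107^2 = 11449 ≡ 10
s^8 ≡ 10^2 = 100
s^16 ≡ 100^2 = 10000 ≡ 1103
s^32 ≡ 1103^2 = 1216609 ≡ 262
s^64 ≡ 262^2 = 68644 ≡ 10
s^128 ≡ 10^2 = 100
s^256 ≡ 100^2 = 10000 ≡ 1103
329 = 256 + 64 + 8 + 1, so s^329 ≡ 1103·10·100·948 ≡ 1197 (mod 1271)
Since 1197 equals the digest 1197, verification succeeds.

accept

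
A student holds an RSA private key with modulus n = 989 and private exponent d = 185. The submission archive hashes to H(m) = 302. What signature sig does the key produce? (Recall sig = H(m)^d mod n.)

Squares mod 989: (H(m))^1≡302, (H(m))^2≡216, (H(m))^4≡173, (H(m))^8≡259, (H(m))^16≡818, (H(m))^32≡560, (H(m))^64≡87, (H(m))^128≡646
185 = 128 + 32 + 16 + 8 + 1, so (H(m))^185 ≡ 646·560·818·259·302 ≡ 87 (mod 989)

87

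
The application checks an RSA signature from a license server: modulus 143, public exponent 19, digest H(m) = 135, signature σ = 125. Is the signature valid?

σ^19 mod 143 = 135
135 = H(m), so the signature checks out.

valid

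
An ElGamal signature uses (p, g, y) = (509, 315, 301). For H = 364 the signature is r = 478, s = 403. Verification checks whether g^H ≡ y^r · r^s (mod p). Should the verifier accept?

reject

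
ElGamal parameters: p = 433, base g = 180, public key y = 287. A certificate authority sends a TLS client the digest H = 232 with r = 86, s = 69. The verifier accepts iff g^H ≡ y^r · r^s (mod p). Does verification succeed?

Left side g^H mod p:
180^2 = 32400 ≡ 358
180^4 ≡ 358^2 = 128164 ≡ 429
180^8 ≡ 429^2 = 184041 ≡ 16
180^16 ≡ 16^2 = 256
180^32 ≡ 256^2 = 65536 ≡ 153
180^64 ≡ 153^2 = 23409 ≡ 27
180^128 ≡ 27^2 = 729 ≡ 296
232 = 128 + 64 + 32 + 8, so 180^232 ≡ 296·27·153·16 ≡ 177 (mod 433)
Right side y^r · r^s mod p:
287^2 = 82369 ≡ 99
287^4 ≡ 99^2 = 9801 ≡ 275
287^8 ≡ 275^2 = 75625 ≡ 283
287^16 ≡ 283^2 = 80089 ≡ 417
287^32 ≡ 417^2 = 173889 ≡ 256
287^64 ≡ 256^2 = 65536 ≡ 153
86 = 64 + 16 + 4 + 2, so 287^86 ≡ 153·417·275·99 ≡ 127 (mod 433)
86^2 = 7396 ≡ 35
86^4 ≡ 35^2 = 1225 ≡ 359
86^8 ≡ 359^2 = 128881 ≡ 280
86^16 ≡ 280^2 = 78400 ≡ 27
86^32 ≡ 27^2 = 729 ≡ 296
86^64 ≡ 296^2 = 87616 ≡ 150
69 = 64 + 4 + 1, so 86^69 ≡ 150·359·86 ≡ 165 (mod 433)
127·165 = 20955 ≡ 171 (mod 433)
177 ≠ 171, so verification fails.

fails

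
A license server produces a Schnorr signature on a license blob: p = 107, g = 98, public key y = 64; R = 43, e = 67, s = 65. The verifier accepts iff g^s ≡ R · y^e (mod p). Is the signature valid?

g^s mod p:
Squares mod 107: 98^1≡98, 98^2≡81, 98^4≡34, 98^8≡86, 98^16≡13, 98^32≡62, 98^64≡99
65 = 64 + 1, so 98^65 ≡ 99·98 ≡ 72 (mod 107)
R · y^e mod p:
Squares mod 107: 64^1≡64, 64^2≡30, 64^4≡44, 64^8≡10, 64^16≡100, 64^32≡49, 64^64≡47
67 = 64 + 2 + 1, so 64^67 ≡ 47·30·64 ≡ 39 (mod 107)
43·39 = 1677 ≡ 72 (mod 107)
72 ≡ 72 (mod 107); signature holds.

valid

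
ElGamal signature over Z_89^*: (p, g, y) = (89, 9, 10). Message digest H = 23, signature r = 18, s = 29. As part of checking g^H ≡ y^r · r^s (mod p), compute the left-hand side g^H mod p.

80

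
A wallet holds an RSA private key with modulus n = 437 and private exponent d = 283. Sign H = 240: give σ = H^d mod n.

297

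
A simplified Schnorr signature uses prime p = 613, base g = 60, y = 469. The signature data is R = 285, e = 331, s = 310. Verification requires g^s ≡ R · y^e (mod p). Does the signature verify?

g^s mod p:
60^2 = 3600 ≡ 535
60^4 ≡ 535^2 = 286225 ≡ 567
60^8 ≡ 567^2 = 321489 ≡ 277
60^16 ≡ 277^2 = 76729 ≡ 104
60^32 ≡ 104^2 = 10816 ≡ 395
60^64 ≡ 395^2 = 156025 ≡ 323
60^128 ≡ 323^2 = 104329 ≡ 119
60^256 ≡ 119^2 = 14161 ≡ 62
310 = 256 + 32 + 16 + 4 + 2, so 60^310 ≡ 62·395·104·567·535 ≡ 46 (mod 613)
R · y^e mod p:
469^2 = 219961 ≡ 507
469^4 ≡ 507^2 = 257049 ≡ 202
469^8 ≡ 202^2 = 40804 ≡ 346
469^16 ≡ 346^2 = 119716 ≡ 181
469^32 ≡ 181^2 = 32761 ≡ 272
469^64 ≡ 272^2 = 73984 ≡ 424
469^128 ≡ 424^2 = 179776 ≡ 167
469^256 ≡ 167^2 = 27889 ≡ 304
331 = 256 + 64 + 8 + 2 + 1, so 469^331 ≡ 304·424·346·507·469 ≡ 312 (mod 613)
285·312 = 88920 ≡ 35 (mod 613)
46 ≠ 35; the check fails.

does not verify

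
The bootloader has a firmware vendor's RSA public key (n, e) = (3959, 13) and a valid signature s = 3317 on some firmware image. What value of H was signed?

s^2 ≡ 3317^2 = 11002489 ≡ 428
s^4 ≡ 428^2 = 183184 ≡ 1070
s^8 ≡ 1070^2 = 1144900 ≡ 749
13 = 8 + 4 + 1, so s^13 ≡ 749·1070·3317 ≡ 1498 (mod 3959)

1498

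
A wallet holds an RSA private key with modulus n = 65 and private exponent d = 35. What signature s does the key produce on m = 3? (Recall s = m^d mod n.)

22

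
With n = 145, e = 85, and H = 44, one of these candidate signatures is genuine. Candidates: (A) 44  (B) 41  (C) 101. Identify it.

Candidate A: Squares mod 145: 44^1≡44, 44^2≡51, 44^4≡136, 44^8≡81, 44^16≡36, 44^32≡136, 44^64≡81; 85 = 64 + 16 + 4 + 1, so 44^85 ≡ 81·36·136·44 ≡ 44 (mod 145)
  → matches H = 44
Candidate B: Squares mod 145: 41^1≡41, 41^2≡86, 41^4≡1, 41^8≡1, 41^16≡1, 41^32≡1, 41^64≡1; 85 = 64 + 16 + 4 + 1, so 41^85 ≡ 1·1·1·41 ≡ 41 (mod 145)
Candidate C: Squares mod 145: 101^1≡101, 101^2≡51, 101^4≡136, 101^8≡81, 101^16≡36, 101^32≡136, 101^64≡81; 85 = 64 + 16 + 4 + 1, so 101^85 ≡ 81·36·136·101 ≡ 101 (mod 145)

A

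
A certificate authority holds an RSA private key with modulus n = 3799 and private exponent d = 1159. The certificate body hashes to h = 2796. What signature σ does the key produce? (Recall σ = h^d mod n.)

h^2 ≡ 2796^2 = 7817616 ≡ 3073
h^4 ≡ 3073^2 = 9443329 ≡ 2814
h^8 ≡ 2814^2 = 7918596 ≡ 1480
h^16 ≡ 1480^2 = 2190400 ≡ 2176
h^32 ≡ 2176^2 = 4734976 ≡ 1422
h^64 ≡ 1422^2 = 2022084 ≡ 1016
h^128 ≡ 1016^2 = 1032256 ≡ 2727
h^256 ≡ 2727^2 = 7436529 ≡ 1886
h^512 ≡ 1886^2 = 3556996 ≡ 1132
h^1024 ≡ 1132^2 = 1281424 ≡ 1161
1159 = 1024 + 128 + 4 + 2 + 1, so h^1159 ≡ 1161·2727·2814·3073·2796 ≡ 191 (mod 3799)

191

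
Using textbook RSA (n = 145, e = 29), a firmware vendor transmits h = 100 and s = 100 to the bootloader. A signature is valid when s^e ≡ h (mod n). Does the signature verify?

verifies

s^2 ≡ 100^2 = 10000 ≡ 140
s^4 ≡ 140^2 = 19600 ≡ 25
s^8 ≡ 25^2 = 625 ≡ 45
s^16 ≡ 45^2 = 2025 ≡ 140
29 = 16 + 8 + 4 + 1, so s^29 ≡ 140·45·25·100 ≡ 100 (mod 145)
s^29 mod 145 = 100 matches h.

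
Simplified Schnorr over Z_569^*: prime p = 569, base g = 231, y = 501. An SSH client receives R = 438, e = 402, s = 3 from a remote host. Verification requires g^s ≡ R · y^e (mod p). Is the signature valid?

g^s mod p:
Squares mod 569: 231^1≡231, 231^2≡444
3 = 2 + 1, so 231^3 ≡ 444·231 ≡ 144 (mod 569)
R · y^e mod p:
Squares mod 569: 501^1≡501, 501^2≡72, 501^4≡63, 501^8≡555, 501^16≡196, 501^32≡293, 501^64≡499, 501^128≡348, 501^256≡476
402 = 256 + 128 + 16 + 2, so 501^402 ≡ 476·348·196·72 ≡ 169 (mod 569)
438·169 = 74022 ≡ 52 (mod 569)
144 ≠ 52; the check fails.

invalid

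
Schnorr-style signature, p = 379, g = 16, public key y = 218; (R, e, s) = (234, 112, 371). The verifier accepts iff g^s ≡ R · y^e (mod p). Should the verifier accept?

g^s mod p:
16^2 = 256
16^4 ≡ 256^2 = 65536 ≡ 348
16^8 ≡ 348^2 = 121104 ≡ 203
16^16 ≡ 203^2 = 41209 ≡ 277
16^32 ≡ 277^2 = 76729 ≡ 171
16^64 ≡ 171^2 = 29241 ≡ 58
16^128 ≡ 58^2 = 3364 ≡ 332
16^256 ≡ 332^2 = 110224 ≡ 314
371 = 256 + 64 + 32 + 16 + 2 + 1, so 16^371 ≡ 314·58·171·277·256·16 ≡ 310 (mod 379)
R · y^e mod p:
218^2 = 47524 ≡ 149
218^4 ≡ 149^2 = 22201 ≡ 219
218^8 ≡ 219^2 = 47961 ≡ 207
218^16 ≡ 207^2 = 42849 ≡ 22
218^32 ≡ 22^2 = 484 ≡ 105
218^64 ≡ 105^2 = 11025 ≡ 34
112 = 64 + 32 + 16, so 218^112 ≡ 34·105·22 ≡ 87 (mod 379)
234·87 = 20358 ≡ 271 (mod 379)
310 ≠ 271; the check fails.

reject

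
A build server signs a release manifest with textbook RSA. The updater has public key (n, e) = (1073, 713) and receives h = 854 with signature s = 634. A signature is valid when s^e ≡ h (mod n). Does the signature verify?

s^2 ≡ 634^2 = 401956 ≡ 654
s^4 ≡ 654^2 = 427716 ≡ 662
s^8 ≡ 662^2 = 438244 ≡ 460
s^16 ≡ 460^2 = 211600 ≡ 219
s^32 ≡ 219^2 = 47961 ≡ 749
s^64 ≡ 749^2 = 561001 ≡ 895
s^128 ≡ 895^2 = 801025 ≡ 567
s^256 ≡ 567^2 = 321489 ≡ 662
s^512 ≡ 662^2 = 438244 ≡ 460
713 = 512 + 128 + 64 + 8 + 1, so s^713 ≡ 460·567·895·460·634 ≡ 442 (mod 1073)
s^713 mod 1073 = 442, but h = 854.

does not verify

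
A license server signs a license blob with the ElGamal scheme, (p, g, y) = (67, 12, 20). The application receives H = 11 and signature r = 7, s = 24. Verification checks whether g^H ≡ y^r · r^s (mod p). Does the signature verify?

does not verify

Left side g^H mod p:
Squares mod 67: 12^1≡12, 12^2≡10, 12^4≡33, 12^8≡17
11 = 8 + 2 + 1, so 12^11 ≡ 17·10·12 ≡ 30 (mod 67)
Right side y^r · r^s mod p:
Squares mod 67: 20^1≡20, 20^2≡65, 20^4≡4
7 = 4 + 2 + 1, so 20^7 ≡ 4·65·20 ≡ 41 (mod 67)
Squares mod 67: 7^1≡7, 7^2≡49, 7^4≡56, 7^8≡54, 7^16≡35
24 = 16 + 8, so 7^24 ≡ 35·54 ≡ 14 (mod 67)
41·14 = 574 ≡ 38 (mod 67)
30 ≠ 38, so verification fails.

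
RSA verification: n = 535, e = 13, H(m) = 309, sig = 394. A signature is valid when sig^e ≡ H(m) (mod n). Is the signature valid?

valid

sig^2 ≡ 394^2 = 155236 ≡ 86
sig^4 ≡ 86^2 = 7396 ≡ 441
sig^8 ≡ 441^2 = 194481 ≡ 276
13 = 8 + 4 + 1, so sig^13 ≡ 276·441·394 ≡ 309 (mod 535)
Since 309 equals the digest 309, verification succeeds.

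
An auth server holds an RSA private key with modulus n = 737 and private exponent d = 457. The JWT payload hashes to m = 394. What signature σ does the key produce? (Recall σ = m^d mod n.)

m^2 ≡ 394^2 = 155236 ≡ 466
m^4 ≡ 466^2 = 217156 ≡ 478
m^8 ≡ 478^2 = 228484 ≡ 14
m^16 ≡ 14^2 = 196
m^32 ≡ 196^2 = 38416 ≡ 92
m^64 ≡ 92^2 = 8464 ≡ 357
m^128 ≡ 357^2 = 127449 ≡ 685
m^256 ≡ 685^2 = 469225 ≡ 493
457 = 256 + 128 + 64 + 8 + 1, so m^457 ≡ 493·685·357·14·394 ≡ 576 (mod 737)

576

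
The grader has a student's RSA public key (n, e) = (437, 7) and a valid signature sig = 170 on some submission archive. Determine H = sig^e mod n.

303

Squares mod 437: sig^1≡170, sig^2≡58, sig^4≡305
7 = 4 + 2 + 1, so sig^7 ≡ 305·58·170 ≡ 303 (mod 437)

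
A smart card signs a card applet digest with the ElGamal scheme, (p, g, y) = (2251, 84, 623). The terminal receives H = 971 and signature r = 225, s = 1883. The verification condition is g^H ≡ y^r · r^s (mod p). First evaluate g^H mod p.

Squares mod 2251: 84^1≡84, 84^2≡303, 84^4≡1769, 84^8≡471, 84^16≡1243, 84^32≡863, 84^64≡1939, 84^128≡551, 84^256≡1967, 84^512≡1871
971 = 512 + 256 + 128 + 64 + 8 + 2 + 1, so 84^971 ≡ 1871·1967·551·1939·471·303·84 ≡ 1179 (mod 2251)

1179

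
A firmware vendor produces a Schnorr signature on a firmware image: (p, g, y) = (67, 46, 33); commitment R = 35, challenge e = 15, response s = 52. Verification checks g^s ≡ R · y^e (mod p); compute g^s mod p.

60

46^2 = 2116 ≡ 39
46^4 ≡ 39^2 = 1521 ≡ 47
46^8 ≡ 47^2 = 2209 ≡ 65
46^16 ≡ 65^2 = 4225 ≡ 4
46^32 ≡ 4^2 = 16
52 = 32 + 16 + 4, so 46^52 ≡ 16·4·47 ≡ 60 (mod 67)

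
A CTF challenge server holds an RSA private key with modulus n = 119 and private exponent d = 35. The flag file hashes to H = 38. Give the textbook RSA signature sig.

47

Squares mod 119: H^1≡38, H^2≡16, H^4≡18, H^8≡86, H^16≡18, H^32≡86
35 = 32 + 2 + 1, so H^35 ≡ 86·16·38 ≡ 47 (mod 119)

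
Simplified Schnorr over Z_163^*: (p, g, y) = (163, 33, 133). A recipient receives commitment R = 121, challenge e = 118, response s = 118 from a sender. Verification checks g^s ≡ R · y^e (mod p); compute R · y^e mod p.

133^2 = 17689 ≡ 85
133^4 ≡ 85^2 = 7225 ≡ 53
133^8 ≡ 53^2 = 2809 ≡ 38
133^16 ≡ 38^2 = 1444 ≡ 140
133^32 ≡ 140^2 = 19600 ≡ 40
133^64 ≡ 40^2 = 1600 ≡ 133
118 = 64 + 32 + 16 + 4 + 2, so 133^118 ≡ 133·40·140·53·85 ≡ 133 (mod 163)
R · y^e ≡ 121·133 = 16093 ≡ 119 (mod 163)

119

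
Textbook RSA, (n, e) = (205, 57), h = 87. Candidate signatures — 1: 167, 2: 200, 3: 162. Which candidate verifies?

3

Candidate 1: Squares mod 205: 167^1≡167, 167^2≡9, 167^4≡81, 167^8≡1, 167^16≡1, 167^32≡1; 57 = 32 + 16 + 8 + 1, so 167^57 ≡ 1·1·1·167 ≡ 167 (mod 205)
Candidate 2: Squares mod 205: 200^1≡200, 200^2≡25, 200^4≡10, 200^8≡100, 200^16≡160, 200^32≡180; 57 = 32 + 16 + 8 + 1, so 200^57 ≡ 180·160·100·200 ≡ 20 (mod 205)
Candidate 3: Squares mod 205: 162^1≡162, 162^2≡4, 162^4≡16, 162^8≡51, 162^16≡141, 162^32≡201; 57 = 32 + 16 + 8 + 1, so 162^57 ≡ 201·141·51·162 ≡ 87 (mod 205)
  → matches h = 87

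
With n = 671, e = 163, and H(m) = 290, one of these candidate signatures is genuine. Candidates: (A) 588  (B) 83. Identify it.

Candidate A: 588^2 = 345744 ≡ 179; 588^4 ≡ 179^2 = 32041 ≡ 504; 588^8 ≡ 504^2 = 254016 ≡ 378; 588^16 ≡ 378^2 = 142884 ≡ 632; 588^32 ≡ 632^2 = 399424 ≡ 179; 588^64 ≡ 179^2 = 32041 ≡ 504; 588^128 ≡ 504^2 = 254016 ≡ 378; 163 = 128 + 32 + 2 + 1, so 588^163 ≡ 378·179·179·588 ≡ 290 (mod 671)
  → matches H(m) = 290
Candidate B: 83^2 = 6889 ≡ 179; 83^4 ≡ 179^2 = 32041 ≡ 504; 83^8 ≡ 504^2 = 254016 ≡ 378; 83^16 ≡ 378^2 = 142884 ≡ 632; 83^32 ≡ 632^2 = 399424 ≡ 179; 83^64 ≡ 179^2 = 32041 ≡ 504; 83^128 ≡ 504^2 = 254016 ≡ 378; 163 = 128 + 32 + 2 + 1, so 83^163 ≡ 378·179·179·83 ≡ 381 (mod 671)

A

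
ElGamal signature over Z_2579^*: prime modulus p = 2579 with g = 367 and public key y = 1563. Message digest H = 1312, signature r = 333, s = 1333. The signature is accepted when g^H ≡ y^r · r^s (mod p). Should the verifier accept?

reject

Left side g^H mod p:
367^1312 mod 2579 = 1816
Right side y^r · r^s mod p:
1563^333 mod 2579 = 240
333^1333 mod 2579 = 625
240·625 = 150000 ≡ 418 (mod 2579)
1816 ≠ 418, so verification fails.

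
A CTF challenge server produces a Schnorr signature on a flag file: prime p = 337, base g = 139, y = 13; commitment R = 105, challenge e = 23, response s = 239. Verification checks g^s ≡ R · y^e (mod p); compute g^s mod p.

139^2 = 19321 ≡ 112
139^4 ≡ 112^2 = 12544 ≡ 75
139^8 ≡ 75^2 = 5625 ≡ 233
139^16 ≡ 233^2 = 54289 ≡ 32
139^32 ≡ 32^2 = 1024 ≡ 13
139^64 ≡ 13^2 = 169
139^128 ≡ 169^2 = 28561 ≡ 253
239 = 128 + 64 + 32 + 8 + 4 + 2 + 1, so 139^239 ≡ 253·169·13·233·75·112·139 ≡ 221 (mod 337)

221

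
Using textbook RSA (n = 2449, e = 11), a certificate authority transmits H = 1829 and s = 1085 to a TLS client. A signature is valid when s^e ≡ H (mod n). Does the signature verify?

verifies

Squares mod 2449: s^1≡1085, s^2≡1705, s^4≡62, s^8≡1395
11 = 8 + 2 + 1, so s^11 ≡ 1395·1705·1085 ≡ 1829 (mod 2449)
Since 1829 equals the digest 1829, verification succeeds.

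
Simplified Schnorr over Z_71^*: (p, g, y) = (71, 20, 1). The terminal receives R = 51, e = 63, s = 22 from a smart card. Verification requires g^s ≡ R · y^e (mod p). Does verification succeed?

g^s mod p:
20^2 = 400 ≡ 45
20^4 ≡ 45^2 = 2025 ≡ 37
20^8 ≡ 37^2 = 1369 ≡ 20
20^16 ≡ 20^2 = 400 ≡ 45
22 = 16 + 4 + 2, so 20^22 ≡ 45·37·45 ≡ 20 (mod 71)
R · y^e mod p:
1^2 = 1
1^4 ≡ 1^2 = 1
1^8 ≡ 1^2 = 1
1^16 ≡ 1^2 = 1
1^32 ≡ 1^2 = 1
63 = 32 + 16 + 8 + 4 + 2 + 1, so 1^63 ≡ 1·1·1·1·1·1 ≡ 1 (mod 71)
51·1 = 51 ≡ 51 (mod 71)
20 ≠ 51; the check fails.

fails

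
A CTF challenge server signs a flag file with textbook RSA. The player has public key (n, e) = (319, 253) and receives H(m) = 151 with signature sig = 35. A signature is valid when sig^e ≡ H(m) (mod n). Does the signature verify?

sig^2 ≡ 35^2 = 1225 ≡ 268
sig^4 ≡ 268^2 = 71824 ≡ 49
sig^8 ≡ 49^2 = 2401 ≡ 168
sig^16 ≡ 168^2 = 28224 ≡ 152
sig^32 ≡ 152^2 = 23104 ≡ 136
sig^64 ≡ 136^2 = 18496 ≡ 313
sig^128 ≡ 313^2 = 97969 ≡ 36
253 = 128 + 64 + 32 + 16 + 8 + 4 + 1, so sig^253 ≡ 36·313·136·152·168·49·35 ≡ 151 (mod 319)
sig^253 mod 319 = 151 matches H(m).

verifies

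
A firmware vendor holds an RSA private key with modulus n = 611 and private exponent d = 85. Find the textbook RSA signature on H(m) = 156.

(H(m))^2 ≡ 156^2 = 24336 ≡ 507
(H(m))^4 ≡ 507^2 = 257049 ≡ 429
(H(m))^8 ≡ 429^2 = 184041 ≡ 130
(H(m))^16 ≡ 130^2 = 16900 ≡ 403
(H(m))^32 ≡ 403^2 = 162409 ≡ 494
(H(m))^64 ≡ 494^2 = 244036 ≡ 247
85 = 64 + 16 + 4 + 1, so (H(m))^85 ≡ 247·403·429·156 ≡ 208 (mod 611)

208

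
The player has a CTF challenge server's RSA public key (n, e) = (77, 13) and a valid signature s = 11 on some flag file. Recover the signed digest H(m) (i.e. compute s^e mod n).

Squares mod 77: s^1≡11, s^2≡44, s^4≡11, s^8≡44
13 = 8 + 4 + 1, so s^13 ≡ 44·11·11 ≡ 11 (mod 77)

11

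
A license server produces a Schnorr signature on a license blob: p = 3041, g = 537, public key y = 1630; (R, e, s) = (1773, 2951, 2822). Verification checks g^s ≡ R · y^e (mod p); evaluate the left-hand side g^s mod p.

547

537^2 = 288369 ≡ 2515
537^4 ≡ 2515^2 = 6325225 ≡ 2986
537^8 ≡ 2986^2 = 8916196 ≡ 3025
537^16 ≡ 3025^2 = 9150625 ≡ 256
537^32 ≡ 256^2 = 65536 ≡ 1675
537^64 ≡ 1675^2 = 2805625 ≡ 1823
537^128 ≡ 1823^2 = 3323329 ≡ 2557
537^256 ≡ 2557^2 = 6538249 ≡ 99
537^512 ≡ 99^2 = 9801 ≡ 678
537^1024 ≡ 678^2 = 459684 ≡ 493
537^2048 ≡ 493^2 = 243049 ≡ 2810
2822 = 2048 + 512 + 256 + 4 + 2, so 537^2822 ≡ 2810·678·99·2986·2515 ≡ 547 (mod 3041)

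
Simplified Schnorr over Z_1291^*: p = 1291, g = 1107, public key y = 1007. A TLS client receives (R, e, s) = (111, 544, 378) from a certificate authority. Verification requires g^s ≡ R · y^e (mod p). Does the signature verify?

g^s mod p:
1107^2 = 1225449 ≡ 290
1107^4 ≡ 290^2 = 84100 ≡ 185
1107^8 ≡ 185^2 = 34225 ≡ 659
1107^16 ≡ 659^2 = 434281 ≡ 505
1107^32 ≡ 505^2 = 255025 ≡ 698
1107^64 ≡ 698^2 = 487204 ≡ 497
1107^128 ≡ 497^2 = 247009 ≡ 428
1107^256 ≡ 428^2 = 183184 ≡ 1153
378 = 256 + 64 + 32 + 16 + 8 + 2, so 1107^378 ≡ 1153·497·698·505·659·290 ≡ 988 (mod 1291)
R · y^e mod p:
1007^2 = 1014049 ≡ 614
1007^4 ≡ 614^2 = 376996 ≡ 24
1007^8 ≡ 24^2 = 576
1007^16 ≡ 576^2 = 331776 ≡ 1280
1007^32 ≡ 1280^2 = 1638400 ≡ 121
1007^64 ≡ 121^2 = 14641 ≡ 440
1007^128 ≡ 440^2 = 193600 ≡ 1241
1007^256 ≡ 1241^2 = 1540081 ≡ 1209
1007^512 ≡ 1209^2 = 1461681 ≡ 269
544 = 512 + 32, so 1007^544 ≡ 269·121 ≡ 274 (mod 1291)
111·274 = 30414 ≡ 721 (mod 1291)
988 ≠ 721; the check fails.

does not verify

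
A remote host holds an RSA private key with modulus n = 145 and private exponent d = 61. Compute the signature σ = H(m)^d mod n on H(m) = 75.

75

(H(m))^2 ≡ 75^2 = 5625 ≡ 115
(H(m))^4 ≡ 115^2 = 13225 ≡ 30
(H(m))^8 ≡ 30^2 = 900 ≡ 30
(H(m))^16 ≡ 30^2 = 900 ≡ 30
(H(m))^32 ≡ 30^2 = 900 ≡ 30
61 = 32 + 16 + 8 + 4 + 1, so (H(m))^61 ≡ 30·30·30·30·75 ≡ 75 (mod 145)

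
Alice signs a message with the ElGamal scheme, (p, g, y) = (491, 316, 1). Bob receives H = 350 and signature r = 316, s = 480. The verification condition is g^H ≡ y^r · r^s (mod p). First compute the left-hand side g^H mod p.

1

316^2 = 99856 ≡ 183
316^4 ≡ 183^2 = 33489 ≡ 101
316^8 ≡ 101^2 = 10201 ≡ 381
316^16 ≡ 381^2 = 145161 ≡ 316
316^32 ≡ 316^2 = 99856 ≡ 183
316^64 ≡ 183^2 = 33489 ≡ 101
316^128 ≡ 101^2 = 10201 ≡ 381
316^256 ≡ 381^2 = 145161 ≡ 316
350 = 256 + 64 + 16 + 8 + 4 + 2, so 316^350 ≡ 316·101·316·381·101·183 ≡ 1 (mod 491)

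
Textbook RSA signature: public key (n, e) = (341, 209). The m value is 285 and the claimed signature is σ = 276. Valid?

Squares mod 341: σ^1≡276, σ^2≡133, σ^4≡298, σ^8≡144, σ^16≡276, σ^32≡133, σ^64≡298, σ^128≡144
209 = 128 + 64 + 16 + 1, so σ^209 ≡ 144·298·276·276 ≡ 320 (mod 341)
The recovered value 320 does not match the digest 285.

no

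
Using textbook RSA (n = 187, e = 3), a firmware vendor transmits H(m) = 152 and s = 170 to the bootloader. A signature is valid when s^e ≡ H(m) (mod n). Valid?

no

s^2 ≡ 170^2 = 28900 ≡ 102
3 = 2 + 1, so s^3 ≡ 102·170 ≡ 136 (mod 187)
The recovered value 136 does not match the digest 152.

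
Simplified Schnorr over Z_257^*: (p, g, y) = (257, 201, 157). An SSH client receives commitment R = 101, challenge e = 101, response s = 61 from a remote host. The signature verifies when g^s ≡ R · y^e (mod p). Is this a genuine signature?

g^s mod p:
Squares mod 257: 201^1≡201, 201^2≡52, 201^4≡134, 201^8≡223, 201^16≡128, 201^32≡193
61 = 32 + 16 + 8 + 4 + 1, so 201^61 ≡ 193·128·223·134·201 ≡ 233 (mod 257)
R · y^e mod p:
Squares mod 257: 157^1≡157, 157^2≡234, 157^4≡15, 157^8≡225, 157^16≡253, 157^32≡16, 157^64≡256
101 = 64 + 32 + 4 + 1, so 157^101 ≡ 256·16·15·157 ≡ 99 (mod 257)
101·99 = 9999 ≡ 233 (mod 257)
233 ≡ 233 (mod 257); signature holds.

genuine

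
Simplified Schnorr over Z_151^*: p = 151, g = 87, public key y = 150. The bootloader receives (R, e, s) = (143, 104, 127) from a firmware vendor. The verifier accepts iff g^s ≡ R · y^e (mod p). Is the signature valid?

invalid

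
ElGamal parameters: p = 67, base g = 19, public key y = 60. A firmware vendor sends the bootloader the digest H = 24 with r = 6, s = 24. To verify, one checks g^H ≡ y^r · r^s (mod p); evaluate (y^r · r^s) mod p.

24

60^2 = 3600 ≡ 49
60^4 ≡ 49^2 = 2401 ≡ 56
6 = 4 + 2, so 60^6 ≡ 56·49 ≡ 64 (mod 67)
6^2 = 36
6^4 ≡ 36^2 = 1296 ≡ 23
6^8 ≡ 23^2 = 529 ≡ 60
6^16 ≡ 60^2 = 3600 ≡ 49
24 = 16 + 8, so 6^24 ≡ 49·60 ≡ 59 (mod 67)
y^r · r^s ≡ 64·59 = 3776 ≡ 24 (mod 67)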